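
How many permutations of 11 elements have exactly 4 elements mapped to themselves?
Choose the 4 fixed points C(11,4) = 330, derange the rest: !7 = Σ_{j=0}^{7} (-1)^j·7!/j! = 5040 - 5040 + 2520 - 840 + 210 - 42 + 7 - 1 = 1854. Product = 330 × 1854 = 611820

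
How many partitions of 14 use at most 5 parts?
By conjugation, equals partitions of 14 into parts ≤ 5. Let r_j(i) = number of partitions of i into parts ≤ j, for i = 0..14. r_1(i) = 1 for all i; r_j(i) = r_{j-1}(i) + r_j(i-j). Rows j = 2..5: ≤2: 1 1 2 2 3 3 4 4 5 5 6 6 7 7 8; ≤3: 1 1 2 3 4 5 7 8 10 12 14 16 19 21 24; ≤4: 1 1 2 3 5 6 9 11 15 18 23 27 34 39 47; ≤5: 1 1 2 3 5 7 10 13 18 23 30 37 47 57 70. r_5(14) = 70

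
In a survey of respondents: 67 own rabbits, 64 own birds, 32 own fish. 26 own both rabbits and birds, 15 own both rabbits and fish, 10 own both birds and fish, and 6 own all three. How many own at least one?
|A∪B∪C| = 67+64+32-26-15-10+6 = 118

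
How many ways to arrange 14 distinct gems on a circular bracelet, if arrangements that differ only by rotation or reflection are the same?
(14-1)!/2 = 6227020800/2 = 3113510400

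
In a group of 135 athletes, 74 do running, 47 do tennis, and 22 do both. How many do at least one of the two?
|A∪B| = |A| + |B| - |A∩B| = 74 + 47 - 22 = 99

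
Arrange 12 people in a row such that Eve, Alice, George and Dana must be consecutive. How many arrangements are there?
Treat the 4 as one block: (12-4+1)! × 4! = 362880 × 24 = 8709120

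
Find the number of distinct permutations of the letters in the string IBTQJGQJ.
8! / (2! × 2! × 1! × 1! × 1! × 1!) = 10080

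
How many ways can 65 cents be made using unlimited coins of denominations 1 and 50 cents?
Coefficient of x^65 in 1/(1-x^1) · 1/(1-x^50). Use j coins of 50 for j = 0..⌊65/50⌋ = 1, the rest in 1s: 1 + 1 = 2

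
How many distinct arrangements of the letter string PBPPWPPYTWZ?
11! / (1! × 2! × 1! × 1! × 5! × 1!) = 166320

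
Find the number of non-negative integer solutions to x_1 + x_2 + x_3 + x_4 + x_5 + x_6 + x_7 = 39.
C(39+7-1, 7-1) = C(45, 6) = 8145060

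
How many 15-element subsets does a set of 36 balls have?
C(36,15) = 36!/(15!×21!) = 5567902560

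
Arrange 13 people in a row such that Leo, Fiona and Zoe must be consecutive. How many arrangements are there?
Treat the 3 as one block: (13-3+1)! × 3! = 39916800 × 6 = 239500800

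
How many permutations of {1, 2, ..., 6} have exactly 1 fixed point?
Choose the 1 fixed point C(6,1) = 6, derange the rest: !5 = Σ_{j=0}^{5} (-1)^j·5!/j! = 120 - 120 + 60 - 20 + 5 - 1 = 44. Product = 6 × 44 = 264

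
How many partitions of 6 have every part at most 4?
Let r_j(i) = number of partitions of i into parts ≤ j, for i = 0..6. r_1(i) = 1 for all i; r_j(i) = r_{j-1}(i) + r_j(i-j). Rows j = 2..4: ≤2: 1 1 2 2 3 3 4; ≤3: 1 1 2 3 4 5 7; ≤4: 1 1 2 3 5 6 9. r_4(6) = 9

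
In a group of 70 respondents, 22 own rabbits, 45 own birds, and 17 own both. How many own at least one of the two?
|A∪B| = |A| + |B| - |A∩B| = 22 + 45 - 17 = 50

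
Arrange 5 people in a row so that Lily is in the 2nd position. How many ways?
Fix one position: (5-1)! = 24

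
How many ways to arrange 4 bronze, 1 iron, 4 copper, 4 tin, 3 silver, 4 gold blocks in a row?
20! / (4! × 1! × 4! × 4! × 3! × 4!) = 1222160940000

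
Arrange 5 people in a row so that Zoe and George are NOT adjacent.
Total - adjacent = 5! - (5-1)!×2 = 120 - 48 = 72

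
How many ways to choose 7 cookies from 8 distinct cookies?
C(8,7) = 8!/(7!×1!) = 8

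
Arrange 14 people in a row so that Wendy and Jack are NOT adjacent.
Total - adjacent = 14! - (14-1)!×2 = 87178291200 - 12454041600 = 74724249600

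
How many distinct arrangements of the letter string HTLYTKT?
7! / (3! × 1! × 1! × 1! × 1!) = 840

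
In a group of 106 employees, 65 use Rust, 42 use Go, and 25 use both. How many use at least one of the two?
|A∪B| = |A| + |B| - |A∩B| = 65 + 42 - 25 = 82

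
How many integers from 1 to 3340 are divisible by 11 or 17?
⌊3340/11⌋ + ⌊3340/17⌋ - ⌊3340/187⌋ = 303 + 196 - 17 = 482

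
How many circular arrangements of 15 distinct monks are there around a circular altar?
Circular: fix one position, arrange the rest. (15-1)! = 87178291200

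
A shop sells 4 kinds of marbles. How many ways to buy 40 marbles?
C(40+4-1, 4-1) = C(43, 3) = 12341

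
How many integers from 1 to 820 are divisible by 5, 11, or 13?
⌊820/5⌋+⌊820/11⌋+⌊820/13⌋ - ⌊820/55⌋-⌊820/65⌋-⌊820/143⌋ + ⌊820/715⌋ = 164+74+63 - 14-12-5 + 1 = 271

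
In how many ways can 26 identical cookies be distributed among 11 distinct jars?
C(26+11-1, 11-1) = C(36, 10) = 254186856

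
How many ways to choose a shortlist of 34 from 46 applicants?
C(46,34) = 46!/(34!×12!) = 38910617655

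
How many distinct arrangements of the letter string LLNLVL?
6! / (4! × 1! × 1!) = 30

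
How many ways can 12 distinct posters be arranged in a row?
12! = 479001600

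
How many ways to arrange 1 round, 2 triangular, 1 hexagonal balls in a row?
4! / (1! × 2! × 1!) = 12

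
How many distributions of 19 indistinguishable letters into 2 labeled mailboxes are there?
C(19+2-1, 2-1) = C(20, 1) = 20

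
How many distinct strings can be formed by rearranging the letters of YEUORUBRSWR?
11! / (2! × 1! × 1! × 1! × 1! × 3! × 1! × 1!) = 3326400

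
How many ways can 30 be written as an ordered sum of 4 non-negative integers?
C(30+4-1, 4-1) = C(33, 3) = 5456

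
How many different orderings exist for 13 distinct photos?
13! = 6227020800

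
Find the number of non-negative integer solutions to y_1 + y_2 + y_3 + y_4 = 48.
C(48+4-1, 4-1) = C(51, 3) = 20825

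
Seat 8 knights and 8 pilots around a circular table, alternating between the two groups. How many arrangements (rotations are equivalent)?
Fix one of the knights: (8-1)! ways for the remaining knights, × 8! ways for the pilots = 5040 × 40320 = 203212800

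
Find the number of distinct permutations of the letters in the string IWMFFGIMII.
10! / (2! × 4! × 1! × 2! × 1!) = 37800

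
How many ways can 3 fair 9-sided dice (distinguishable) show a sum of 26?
Coefficient of x^26 in (x + x² + ... + x^9)^3. By inclusion-exclusion on dice exceeding 9: Σ_j (-1)^j C(3,j)·C(26-1-9j, 2) = C(3,0)·C(25,2) - C(3,1)·C(16,2) + C(3,2)·C(7,2) = 1·300 - 3·120 + 3·21 = 3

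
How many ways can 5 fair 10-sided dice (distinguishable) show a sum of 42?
Coefficient of x^42 in (x + x² + ... + x^10)^5. By inclusion-exclusion on dice exceeding 10: Σ_j (-1)^j C(5,j)·C(42-1-10j, 4) = C(5,0)·C(41,4) - C(5,1)·C(31,4) + C(5,2)·C(21,4) - C(5,3)·C(11,4) = 1·101270 - 5·31465 + 10·5985 - 10·330 = 495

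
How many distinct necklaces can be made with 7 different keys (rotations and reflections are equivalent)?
(7-1)!/2 = 720/2 = 360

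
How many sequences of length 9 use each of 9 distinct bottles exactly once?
9! = 362880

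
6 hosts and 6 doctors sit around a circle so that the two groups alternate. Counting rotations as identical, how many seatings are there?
Fix one of the hosts: (6-1)! ways for the remaining hosts, × 6! ways for the doctors = 120 × 720 = 86400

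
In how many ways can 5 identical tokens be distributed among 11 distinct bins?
C(5+11-1, 11-1) = C(15, 10) = 3003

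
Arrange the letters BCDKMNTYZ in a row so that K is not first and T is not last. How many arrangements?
By inclusion-exclusion: 9! - 2×(9-1)! + (9-2)! = 362880 - 80640 + 5040 = 287280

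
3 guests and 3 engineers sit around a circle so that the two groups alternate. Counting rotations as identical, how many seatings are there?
Fix one of the guests: (3-1)! ways for the remaining guests, × 3! ways for the engineers = 2 × 6 = 12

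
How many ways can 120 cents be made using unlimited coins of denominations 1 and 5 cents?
Coefficient of x^120 in 1/(1-x^1) · 1/(1-x^5). Use j coins of 5 for j = 0..⌊120/5⌋ = 24, the rest in 1s: 24 + 1 = 25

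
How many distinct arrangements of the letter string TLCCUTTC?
8! / (3! × 1! × 1! × 3!) = 1120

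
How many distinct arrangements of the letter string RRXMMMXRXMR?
11! / (4! × 4! × 3!) = 11550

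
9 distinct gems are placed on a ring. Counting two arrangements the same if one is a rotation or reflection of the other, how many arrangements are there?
(9-1)!/2 = 40320/2 = 20160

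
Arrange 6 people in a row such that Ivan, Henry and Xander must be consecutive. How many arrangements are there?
Treat the 3 as one block: (6-3+1)! × 3! = 24 × 6 = 144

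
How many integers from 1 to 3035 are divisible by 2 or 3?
⌊3035/2⌋ + ⌊3035/3⌋ - ⌊3035/6⌋ = 1517 + 1011 - 505 = 2023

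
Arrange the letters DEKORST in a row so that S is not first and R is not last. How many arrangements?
By inclusion-exclusion: 7! - 2×(7-1)! + (7-2)! = 5040 - 1440 + 120 = 3720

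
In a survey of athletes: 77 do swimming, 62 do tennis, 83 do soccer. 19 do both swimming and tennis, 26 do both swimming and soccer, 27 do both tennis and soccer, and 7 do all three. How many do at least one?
|A∪B∪C| = 77+62+83-19-26-27+7 = 157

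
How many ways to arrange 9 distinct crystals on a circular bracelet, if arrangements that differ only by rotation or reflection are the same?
(9-1)!/2 = 40320/2 = 20160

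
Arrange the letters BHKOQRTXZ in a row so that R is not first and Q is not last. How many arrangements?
By inclusion-exclusion: 9! - 2×(9-1)! + (9-2)! = 362880 - 80640 + 5040 = 287280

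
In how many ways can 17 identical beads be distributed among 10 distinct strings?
C(17+10-1, 10-1) = C(26, 9) = 3124550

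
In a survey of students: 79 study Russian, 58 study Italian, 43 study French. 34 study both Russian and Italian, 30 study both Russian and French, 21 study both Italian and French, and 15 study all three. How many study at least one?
|A∪B∪C| = 79+58+43-34-30-21+15 = 110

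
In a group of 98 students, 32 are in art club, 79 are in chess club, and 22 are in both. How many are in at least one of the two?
|A∪B| = |A| + |B| - |A∩B| = 32 + 79 - 22 = 89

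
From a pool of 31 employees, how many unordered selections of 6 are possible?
C(31,6) = 31!/(6!×25!) = 736281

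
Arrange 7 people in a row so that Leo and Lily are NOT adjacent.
Total - adjacent = 7! - (7-1)!×2 = 5040 - 1440 = 3600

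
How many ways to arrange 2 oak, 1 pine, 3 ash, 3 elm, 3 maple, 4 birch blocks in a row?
16! / (2! × 1! × 3! × 3! × 3! × 4!) = 2018016000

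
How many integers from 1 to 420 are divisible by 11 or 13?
⌊420/11⌋ + ⌊420/13⌋ - ⌊420/143⌋ = 38 + 32 - 2 = 68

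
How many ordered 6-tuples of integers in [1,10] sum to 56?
Coefficient of x^56 in (x + x² + ... + x^10)^6. By inclusion-exclusion on dice exceeding 10: Σ_j (-1)^j C(6,j)·C(56-1-10j, 5) = C(6,0)·C(55,5) - C(6,1)·C(45,5) + C(6,2)·C(35,5) - C(6,3)·C(25,5) + C(6,4)·C(15,5) - C(6,5)·C(5,5) = 1·3478761 - 6·1221759 + 15·324632 - 20·53130 + 15·3003 - 6·1 = 126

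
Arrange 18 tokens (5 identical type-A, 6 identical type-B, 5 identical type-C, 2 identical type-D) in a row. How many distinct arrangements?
18! / (5! × 6! × 5! × 2!) = 308756448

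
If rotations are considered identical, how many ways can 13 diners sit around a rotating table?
Circular: fix one position, arrange the rest. (13-1)! = 479001600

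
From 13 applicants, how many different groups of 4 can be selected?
C(13,4) = 13!/(4!×9!) = 715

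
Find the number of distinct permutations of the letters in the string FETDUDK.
7! / (1! × 1! × 2! × 1! × 1! × 1!) = 2520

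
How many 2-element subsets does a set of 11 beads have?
C(11,2) = 11!/(2!×9!) = 55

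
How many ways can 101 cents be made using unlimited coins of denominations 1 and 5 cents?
Coefficient of x^101 in 1/(1-x^1) · 1/(1-x^5). Use j coins of 5 for j = 0..⌊101/5⌋ = 20, the rest in 1s: 20 + 1 = 21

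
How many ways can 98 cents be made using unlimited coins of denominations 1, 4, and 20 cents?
Coefficient of x^98 in 1/(1-x^1) · 1/(1-x^4) · 1/(1-x^20). Case on j = number of 20-cent coins (j = 0..4); remainder r = 98 - 20j is made from {1,4} in ⌊r/4⌋+1 ways. r = 98, 78, 58, 38, 18 → 25 + 20 + 15 + 10 + 5 = 75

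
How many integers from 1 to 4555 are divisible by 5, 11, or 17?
⌊4555/5⌋+⌊4555/11⌋+⌊4555/17⌋ - ⌊4555/55⌋-⌊4555/85⌋-⌊4555/187⌋ + ⌊4555/935⌋ = 911+414+267 - 82-53-24 + 4 = 1437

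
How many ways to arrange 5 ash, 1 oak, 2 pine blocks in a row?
8! / (5! × 1! × 2!) = 168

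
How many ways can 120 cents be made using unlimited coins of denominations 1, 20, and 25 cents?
Coefficient of x^120 in 1/(1-x^1) · 1/(1-x^20) · 1/(1-x^25). Case on j = number of 25-cent coins (j = 0..4); remainder r = 120 - 25j is made from {1,20} in ⌊r/20⌋+1 ways. r = 120, 95, 70, 45, 20 → 7 + 5 + 4 + 3 + 2 = 21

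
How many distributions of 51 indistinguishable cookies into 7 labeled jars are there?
C(51+7-1, 7-1) = C(57, 6) = 36288252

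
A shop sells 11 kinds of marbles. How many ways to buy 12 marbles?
C(12+11-1, 11-1) = C(22, 10) = 646646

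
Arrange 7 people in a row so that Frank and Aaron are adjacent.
Treat as block: (7-1)! × 2! = 720 × 2 = 1440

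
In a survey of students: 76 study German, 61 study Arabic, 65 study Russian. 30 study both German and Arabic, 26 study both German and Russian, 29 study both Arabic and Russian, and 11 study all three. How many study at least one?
|A∪B∪C| = 76+61+65-30-26-29+11 = 128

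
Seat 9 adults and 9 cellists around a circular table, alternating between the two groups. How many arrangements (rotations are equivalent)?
Fix one of the adults: (9-1)! ways for the remaining adults, × 9! ways for the cellists = 40320 × 362880 = 14631321600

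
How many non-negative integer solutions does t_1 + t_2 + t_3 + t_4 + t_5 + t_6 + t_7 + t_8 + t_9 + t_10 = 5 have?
C(5+10-1, 10-1) = C(14, 9) = 2002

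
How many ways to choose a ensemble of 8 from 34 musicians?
C(34,8) = 34!/(8!×26!) = 18156204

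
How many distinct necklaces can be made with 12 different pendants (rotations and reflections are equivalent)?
(12-1)!/2 = 39916800/2 = 19958400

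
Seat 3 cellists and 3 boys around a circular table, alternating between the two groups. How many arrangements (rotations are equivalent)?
Fix one of the cellists: (3-1)! ways for the remaining cellists, × 3! ways for the boys = 2 × 6 = 12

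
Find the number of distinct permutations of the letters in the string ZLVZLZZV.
8! / (2! × 2! × 4!) = 420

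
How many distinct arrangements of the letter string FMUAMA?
6! / (2! × 2! × 1! × 1!) = 180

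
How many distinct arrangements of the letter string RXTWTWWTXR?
10! / (3! × 3! × 2! × 2!) = 25200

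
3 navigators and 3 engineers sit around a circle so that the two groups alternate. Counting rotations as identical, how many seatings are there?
Fix one of the navigators: (3-1)! ways for the remaining navigators, × 3! ways for the engineers = 2 × 6 = 12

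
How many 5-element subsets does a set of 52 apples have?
C(52,5) = 52!/(5!×47!) = 2598960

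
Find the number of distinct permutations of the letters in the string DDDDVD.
6! / (1! × 5!) = 6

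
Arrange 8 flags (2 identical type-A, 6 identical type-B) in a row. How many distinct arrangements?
8! / (2! × 6!) = 28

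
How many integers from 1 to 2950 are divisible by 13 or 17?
⌊2950/13⌋ + ⌊2950/17⌋ - ⌊2950/221⌋ = 226 + 173 - 13 = 386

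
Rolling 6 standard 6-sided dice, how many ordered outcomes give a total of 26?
Coefficient of x^26 in (x + x² + ... + x^6)^6. By inclusion-exclusion on dice exceeding 6: Σ_j (-1)^j C(6,j)·C(26-1-6j, 5) = C(6,0)·C(25,5) - C(6,1)·C(19,5) + C(6,2)·C(13,5) - C(6,3)·C(7,5) = 1·53130 - 6·11628 + 15·1287 - 20·21 = 2247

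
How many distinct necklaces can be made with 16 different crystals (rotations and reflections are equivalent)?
(16-1)!/2 = 1307674368000/2 = 653837184000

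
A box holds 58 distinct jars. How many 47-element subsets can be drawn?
C(58,47) = 58!/(47!×11!) = 227692286640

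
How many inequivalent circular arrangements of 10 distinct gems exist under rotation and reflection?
(10-1)!/2 = 362880/2 = 181440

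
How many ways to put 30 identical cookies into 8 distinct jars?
C(30+8-1, 8-1) = C(37, 7) = 10295472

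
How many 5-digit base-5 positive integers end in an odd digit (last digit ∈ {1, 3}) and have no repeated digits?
Last∈{1,3}. Last=0: 0. Last nonzero: 2×3×P(3,3) = 36. Total = 36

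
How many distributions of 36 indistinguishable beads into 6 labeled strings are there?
C(36+6-1, 6-1) = C(41, 5) = 749398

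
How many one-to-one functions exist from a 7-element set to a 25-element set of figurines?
P(25,7) = 25!/(25-7)! = 2422728000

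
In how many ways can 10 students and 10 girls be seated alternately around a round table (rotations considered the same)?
Fix one of the students: (10-1)! ways for the remaining students, × 10! ways for the girls = 362880 × 3628800 = 1316818944000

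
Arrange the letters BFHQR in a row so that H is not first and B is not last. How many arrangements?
By inclusion-exclusion: 5! - 2×(5-1)! + (5-2)! = 120 - 48 + 6 = 78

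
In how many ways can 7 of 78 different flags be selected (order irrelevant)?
C(78,7) = 78!/(7!×71!) = 2641902120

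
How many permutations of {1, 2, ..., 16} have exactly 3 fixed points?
Choose the 3 fixed points C(16,3) = 560, derange the rest: !13 = Σ_{j=0}^{13} (-1)^j·13!/j! = 6227020800 - 6227020800 + 3113510400 - 1037836800 + 259459200 - 51891840 + 8648640 - 1235520 + 154440 - 17160 + 1716 - 156 + 13 - 1 = 2290792932. Product = 560 × 2290792932 = 1282844041920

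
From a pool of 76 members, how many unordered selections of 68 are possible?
C(76,68) = 76!/(68!×8!) = 18855883575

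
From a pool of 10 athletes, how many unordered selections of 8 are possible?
C(10,8) = 10!/(8!×2!) = 45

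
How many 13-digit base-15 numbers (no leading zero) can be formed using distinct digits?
First digit: 14 choices (nonzero). Then descending: 14 × 14 × 13 × 12 × 11 × 10 × 9 × 8 × 7 × 6 × 5 × 4 × 3 = 610248038400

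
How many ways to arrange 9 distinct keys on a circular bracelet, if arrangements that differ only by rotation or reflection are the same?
(9-1)!/2 = 40320/2 = 20160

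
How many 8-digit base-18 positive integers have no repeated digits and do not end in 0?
Last digit: 17 nonzero choices. First digit: 16 (nonzero, ≠last). Middle 6: P(16,6) = 5765760. Total = 1568286720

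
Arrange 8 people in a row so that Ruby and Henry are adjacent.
Treat as block: (8-1)! × 2! = 5040 × 2 = 10080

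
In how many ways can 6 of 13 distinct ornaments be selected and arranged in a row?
P(13,6) = 13!/(13-6)! = 1235520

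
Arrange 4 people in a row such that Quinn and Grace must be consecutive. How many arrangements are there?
Treat the 2 as one block: (4-2+1)! × 2! = 6 × 2 = 12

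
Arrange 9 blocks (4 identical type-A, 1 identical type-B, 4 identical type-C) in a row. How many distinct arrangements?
9! / (4! × 1! × 4!) = 630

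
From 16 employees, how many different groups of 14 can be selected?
C(16,14) = 16!/(14!×2!) = 120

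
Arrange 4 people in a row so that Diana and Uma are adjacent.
Treat as block: (4-1)! × 2! = 6 × 2 = 12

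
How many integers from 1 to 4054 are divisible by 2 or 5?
⌊4054/2⌋ + ⌊4054/5⌋ - ⌊4054/10⌋ = 2027 + 810 - 405 = 2432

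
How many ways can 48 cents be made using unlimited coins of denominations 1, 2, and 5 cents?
Coefficient of x^48 in 1/(1-x^1) · 1/(1-x^2) · 1/(1-x^5). Case on j = number of 5-cent coins (j = 0..9); remainder r = 48 - 5j is made from {1,2} in ⌊r/2⌋+1 ways. r = 48, 43, 38, 33, 28, 23, 18, 13, 8, 3 → 25 + 22 + 20 + 17 + 15 + 12 + 10 + 7 + 5 + 2 = 135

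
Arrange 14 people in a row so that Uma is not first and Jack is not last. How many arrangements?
By inclusion-exclusion: 14! - 2×(14-1)! + (14-2)! = 87178291200 - 12454041600 + 479001600 = 75203251200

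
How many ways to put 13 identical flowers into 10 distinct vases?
C(13+10-1, 10-1) = C(22, 9) = 497420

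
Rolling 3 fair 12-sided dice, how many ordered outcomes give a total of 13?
Coefficient of x^13 in (x + x² + ... + x^12)^3. By inclusion-exclusion on dice exceeding 12: Σ_j (-1)^j C(3,j)·C(13-1-12j, 2) = C(3,0)·C(12,2) = 1·66 = 66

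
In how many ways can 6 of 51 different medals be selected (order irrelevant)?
C(51,6) = 51!/(6!×45!) = 18009460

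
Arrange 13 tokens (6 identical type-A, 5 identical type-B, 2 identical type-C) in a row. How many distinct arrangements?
13! / (6! × 5! × 2!) = 36036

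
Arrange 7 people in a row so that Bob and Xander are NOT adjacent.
Total - adjacent = 7! - (7-1)!×2 = 5040 - 1440 = 3600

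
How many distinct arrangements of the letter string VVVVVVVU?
8! / (1! × 7!) = 8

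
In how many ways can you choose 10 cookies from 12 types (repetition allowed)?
C(10+12-1, 12-1) = C(21, 11) = 352716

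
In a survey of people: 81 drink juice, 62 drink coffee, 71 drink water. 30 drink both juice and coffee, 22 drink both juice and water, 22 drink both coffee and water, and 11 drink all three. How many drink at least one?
|A∪B∪C| = 81+62+71-30-22-22+11 = 151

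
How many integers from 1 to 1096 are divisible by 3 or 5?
⌊1096/3⌋ + ⌊1096/5⌋ - ⌊1096/15⌋ = 365 + 219 - 73 = 511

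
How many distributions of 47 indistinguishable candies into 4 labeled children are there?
C(47+4-1, 4-1) = C(50, 3) = 19600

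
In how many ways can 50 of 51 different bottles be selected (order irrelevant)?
C(51,50) = 51!/(50!×1!) = 51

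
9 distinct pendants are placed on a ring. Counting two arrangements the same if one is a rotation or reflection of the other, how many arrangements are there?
(9-1)!/2 = 40320/2 = 20160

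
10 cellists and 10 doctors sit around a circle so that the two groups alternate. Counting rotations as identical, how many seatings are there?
Fix one of the cellists: (10-1)! ways for the remaining cellists, × 10! ways for the doctors = 362880 × 3628800 = 1316818944000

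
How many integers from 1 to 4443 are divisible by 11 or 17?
⌊4443/11⌋ + ⌊4443/17⌋ - ⌊4443/187⌋ = 403 + 261 - 23 = 641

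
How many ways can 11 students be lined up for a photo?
11! = 39916800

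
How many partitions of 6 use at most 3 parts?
By conjugation, equals partitions of 6 into parts ≤ 3. Let r_j(i) = number of partitions of i into parts ≤ j, for i = 0..6. r_1(i) = 1 for all i; r_j(i) = r_{j-1}(i) + r_j(i-j). Rows j = 2..3: ≤2: 1 1 2 2 3 3 4; ≤3: 1 1 2 3 4 5 7. r_3(6) = 7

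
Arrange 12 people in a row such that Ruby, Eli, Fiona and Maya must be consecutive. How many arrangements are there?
Treat the 4 as one block: (12-4+1)! × 4! = 362880 × 24 = 8709120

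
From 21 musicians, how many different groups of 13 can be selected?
C(21,13) = 21!/(13!×8!) = 203490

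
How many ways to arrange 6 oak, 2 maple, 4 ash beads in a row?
12! / (6! × 2! × 4!) = 13860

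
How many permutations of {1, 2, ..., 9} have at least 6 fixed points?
Exactly j fixed points: C(9,j)·!(9-j); sum over j ≥ 6 (derangement numbers via !m = (m-1)·(!(m-1) + !(m-2)): !0..!3 = 1, 0, 1, 2). Σ_{j=6}^{9} C(9,j)·!(9-j) = C(9,6)·!3 + C(9,7)·!2 + C(9,8)·!1 + C(9,9)·!0 = 84·2 + 36·1 + 9·0 + 1·1 = 205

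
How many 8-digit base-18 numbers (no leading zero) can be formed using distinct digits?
First digit: 17 choices (nonzero). Then descending: 17 × 17 × 16 × 15 × 14 × 13 × 12 × 11 = 1666304640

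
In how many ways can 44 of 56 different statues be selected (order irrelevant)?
C(56,44) = 56!/(44!×12!) = 558383307300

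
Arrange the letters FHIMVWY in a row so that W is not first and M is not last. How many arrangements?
By inclusion-exclusion: 7! - 2×(7-1)! + (7-2)! = 5040 - 1440 + 120 = 3720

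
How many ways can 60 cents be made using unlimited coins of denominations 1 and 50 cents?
Coefficient of x^60 in 1/(1-x^1) · 1/(1-x^50). Use j coins of 50 for j = 0..⌊60/50⌋ = 1, the rest in 1s: 1 + 1 = 2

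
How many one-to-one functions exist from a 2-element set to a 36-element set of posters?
P(36,2) = 36!/(36-2)! = 1260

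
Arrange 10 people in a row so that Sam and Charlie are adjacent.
Treat as block: (10-1)! × 2! = 362880 × 2 = 725760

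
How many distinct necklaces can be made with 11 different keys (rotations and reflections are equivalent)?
(11-1)!/2 = 3628800/2 = 1814400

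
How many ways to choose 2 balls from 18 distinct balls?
C(18,2) = 18!/(2!×16!) = 153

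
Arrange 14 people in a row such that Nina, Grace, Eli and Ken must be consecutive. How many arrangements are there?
Treat the 4 as one block: (14-4+1)! × 4! = 39916800 × 24 = 958003200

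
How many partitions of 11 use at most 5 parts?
By conjugation, equals partitions of 11 into parts ≤ 5. Let r_j(i) = number of partitions of i into parts ≤ j, for i = 0..11. r_1(i) = 1 for all i; r_j(i) = r_{j-1}(i) + r_j(i-j). Rows j = 2..5: ≤2: 1 1 2 2 3 3 4 4 5 5 6 6; ≤3: 1 1 2 3 4 5 7 8 10 12 14 16; ≤4: 1 1 2 3 5 6 9 11 15 18 23 27; ≤5: 1 1 2 3 5 7 10 13 18 23 30 37. r_5(11) = 37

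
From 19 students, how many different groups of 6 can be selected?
C(19,6) = 19!/(6!×13!) = 27132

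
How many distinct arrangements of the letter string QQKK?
4! / (2! × 2!) = 6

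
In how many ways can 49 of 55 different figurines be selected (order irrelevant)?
C(55,49) = 55!/(49!×6!) = 28989675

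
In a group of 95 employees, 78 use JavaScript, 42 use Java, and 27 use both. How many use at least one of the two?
|A∪B| = |A| + |B| - |A∩B| = 78 + 42 - 27 = 93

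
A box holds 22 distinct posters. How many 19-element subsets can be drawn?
C(22,19) = 22!/(19!×3!) = 1540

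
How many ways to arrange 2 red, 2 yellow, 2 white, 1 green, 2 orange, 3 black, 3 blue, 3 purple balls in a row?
18! / (2! × 2! × 2! × 1! × 2! × 3! × 3! × 3!) = 1852538688000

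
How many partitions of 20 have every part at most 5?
Let r_j(i) = number of partitions of i into parts ≤ j, for i = 0..20. r_1(i) = 1 for all i; r_j(i) = r_{j-1}(i) + r_j(i-j). Rows j = 2..5: ≤2: 1 1 2 2 3 3 4 4 5 5 6 6 7 7 8 8 9 9 10 10 11; ≤3: 1 1 2 3 4 5 7 8 10 12 14 16 19 21 24 27 30 33 37 40 44; ≤4: 1 1 2 3 5 6 9 11 15 18 23 27 34 39 47 54 64 72 84 94 108; ≤5: 1 1 2 3 5 7 10 13 18 23 30 37 47 57 70 84 101 119 141 164 192. r_5(20) = 192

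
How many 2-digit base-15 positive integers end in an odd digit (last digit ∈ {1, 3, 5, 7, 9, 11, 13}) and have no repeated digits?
Last∈{1,3,5,7,9,11,13}. Last=0: 0. Last nonzero: 7×13×P(13,0) = 91. Total = 91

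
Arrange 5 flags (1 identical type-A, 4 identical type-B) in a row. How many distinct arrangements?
5! / (1! × 4!) = 5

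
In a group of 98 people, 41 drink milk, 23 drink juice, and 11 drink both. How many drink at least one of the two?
|A∪B| = |A| + |B| - |A∩B| = 41 + 23 - 11 = 53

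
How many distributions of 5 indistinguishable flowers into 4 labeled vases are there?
C(5+4-1, 4-1) = C(8, 3) = 56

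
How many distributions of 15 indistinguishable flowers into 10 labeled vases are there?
C(15+10-1, 10-1) = C(24, 9) = 1307504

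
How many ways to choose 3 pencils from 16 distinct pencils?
C(16,3) = 16!/(3!×13!) = 560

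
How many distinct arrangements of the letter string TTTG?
4! / (1! × 3!) = 4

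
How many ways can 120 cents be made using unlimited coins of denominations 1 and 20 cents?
Coefficient of x^120 in 1/(1-x^1) · 1/(1-x^20). Use j coins of 20 for j = 0..⌊120/20⌋ = 6, the rest in 1s: 6 + 1 = 7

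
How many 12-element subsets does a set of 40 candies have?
C(40,12) = 40!/(12!×28!) = 5586853480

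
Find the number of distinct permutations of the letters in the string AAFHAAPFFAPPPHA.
15! / (3! × 2! × 6! × 4!) = 6306300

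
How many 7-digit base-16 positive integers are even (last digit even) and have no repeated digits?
Last∈{0,2,4,6,8,10,12,14}. Last=0: 3603600. Last nonzero: 7×14×P(14,5) = 23543520. Total = 27147120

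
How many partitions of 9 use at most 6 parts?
By conjugation, equals partitions of 9 into parts ≤ 6. Let r_j(i) = number of partitions of i into parts ≤ j, for i = 0..9. r_1(i) = 1 for all i; r_j(i) = r_{j-1}(i) + r_j(i-j). Rows j = 2..6: ≤2: 1 1 2 2 3 3 4 4 5 5; ≤3: 1 1 2 3 4 5 7 8 10 12; ≤4: 1 1 2 3 5 6 9 11 15 18; ≤5: 1 1 2 3 5 7 10 13 18 23; ≤6: 1 1 2 3 5 7 11 14 20 26. r_6(9) = 26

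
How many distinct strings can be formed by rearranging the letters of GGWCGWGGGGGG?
12! / (9! × 1! × 2!) = 660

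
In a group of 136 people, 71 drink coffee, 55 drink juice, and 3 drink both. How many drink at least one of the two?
|A∪B| = |A| + |B| - |A∩B| = 71 + 55 - 3 = 123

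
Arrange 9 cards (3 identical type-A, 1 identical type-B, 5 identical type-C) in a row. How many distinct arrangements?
9! / (3! × 1! × 5!) = 504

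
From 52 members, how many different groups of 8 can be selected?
C(52,8) = 52!/(8!×44!) = 752538150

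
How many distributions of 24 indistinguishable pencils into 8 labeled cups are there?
C(24+8-1, 8-1) = C(31, 7) = 2629575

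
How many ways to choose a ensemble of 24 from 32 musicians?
C(32,24) = 32!/(24!×8!) = 10518300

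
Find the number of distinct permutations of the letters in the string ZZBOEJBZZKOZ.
12! / (1! × 2! × 2! × 5! × 1! × 1!) = 997920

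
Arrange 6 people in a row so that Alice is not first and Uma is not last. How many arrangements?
By inclusion-exclusion: 6! - 2×(6-1)! + (6-2)! = 720 - 240 + 24 = 504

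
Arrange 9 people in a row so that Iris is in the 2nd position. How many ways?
Fix one position: (9-1)! = 40320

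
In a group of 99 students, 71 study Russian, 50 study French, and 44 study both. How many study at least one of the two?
|A∪B| = |A| + |B| - |A∩B| = 71 + 50 - 44 = 77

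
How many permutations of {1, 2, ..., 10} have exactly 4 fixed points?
Choose the 4 fixed points C(10,4) = 210, derange the rest: !6 = Σ_{j=0}^{6} (-1)^j·6!/j! = 720 - 720 + 360 - 120 + 30 - 6 + 1 = 265. Product = 210 × 265 = 55650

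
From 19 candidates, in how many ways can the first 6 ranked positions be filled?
P(19,6) = 19!/(19-6)! = 19535040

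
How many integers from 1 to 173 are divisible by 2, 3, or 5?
⌊173/2⌋+⌊173/3⌋+⌊173/5⌋ - ⌊173/6⌋-⌊173/10⌋-⌊173/15⌋ + ⌊173/30⌋ = 86+57+34 - 28-17-11 + 5 = 126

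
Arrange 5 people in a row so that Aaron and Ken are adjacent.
Treat as block: (5-1)! × 2! = 24 × 2 = 48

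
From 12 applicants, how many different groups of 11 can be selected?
C(12,11) = 12!/(11!×1!) = 12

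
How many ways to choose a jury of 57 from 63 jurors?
C(63,57) = 63!/(57!×6!) = 67945521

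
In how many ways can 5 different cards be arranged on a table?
5! = 120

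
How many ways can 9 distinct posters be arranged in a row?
9! = 362880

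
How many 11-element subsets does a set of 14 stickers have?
C(14,11) = 14!/(11!×3!) = 364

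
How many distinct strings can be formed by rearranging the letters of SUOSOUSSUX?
10! / (4! × 2! × 3! × 1!) = 12600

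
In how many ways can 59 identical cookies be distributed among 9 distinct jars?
C(59+9-1, 9-1) = C(67, 8) = 6522361560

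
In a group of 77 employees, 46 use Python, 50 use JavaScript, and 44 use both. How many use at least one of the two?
|A∪B| = |A| + |B| - |A∩B| = 46 + 50 - 44 = 52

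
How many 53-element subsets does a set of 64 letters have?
C(64,53) = 64!/(53!×11!) = 743595781824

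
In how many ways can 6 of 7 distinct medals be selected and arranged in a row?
P(7,6) = 7!/(7-6)! = 5040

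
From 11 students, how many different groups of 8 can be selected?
C(11,8) = 11!/(8!×3!) = 165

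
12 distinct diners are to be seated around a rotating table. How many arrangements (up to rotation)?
Circular: fix one position, arrange the rest. (12-1)! = 39916800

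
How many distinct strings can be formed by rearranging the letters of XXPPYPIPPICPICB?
15! / (3! × 2! × 6! × 1! × 1! × 2!) = 75675600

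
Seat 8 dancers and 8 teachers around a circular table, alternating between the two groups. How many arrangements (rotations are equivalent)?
Fix one of the dancers: (8-1)! ways for the remaining dancers, × 8! ways for the teachers = 5040 × 40320 = 203212800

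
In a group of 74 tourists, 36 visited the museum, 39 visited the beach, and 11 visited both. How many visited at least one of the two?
|A∪B| = |A| + |B| - |A∩B| = 36 + 39 - 11 = 64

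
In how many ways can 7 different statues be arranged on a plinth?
7! = 5040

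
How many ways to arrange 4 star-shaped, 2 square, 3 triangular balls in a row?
9! / (4! × 2! × 3!) = 1260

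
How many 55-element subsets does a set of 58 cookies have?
C(58,55) = 58!/(55!×3!) = 30856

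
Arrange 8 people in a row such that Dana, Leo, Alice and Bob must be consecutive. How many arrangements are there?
Treat the 4 as one block: (8-4+1)! × 4! = 120 × 24 = 2880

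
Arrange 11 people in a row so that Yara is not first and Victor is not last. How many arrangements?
By inclusion-exclusion: 11! - 2×(11-1)! + (11-2)! = 39916800 - 7257600 + 362880 = 33022080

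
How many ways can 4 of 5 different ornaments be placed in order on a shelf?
P(5,4) = 5!/(5-4)! = 120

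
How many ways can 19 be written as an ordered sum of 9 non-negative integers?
C(19+9-1, 9-1) = C(27, 8) = 2220075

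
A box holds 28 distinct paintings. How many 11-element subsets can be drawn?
C(28,11) = 28!/(11!×17!) = 21474180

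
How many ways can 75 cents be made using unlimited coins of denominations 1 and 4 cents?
Coefficient of x^75 in 1/(1-x^1) · 1/(1-x^4). Use j coins of 4 for j = 0..⌊75/4⌋ = 18, the rest in 1s: 18 + 1 = 19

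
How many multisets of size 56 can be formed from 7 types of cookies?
C(56+7-1, 7-1) = C(62, 6) = 61474519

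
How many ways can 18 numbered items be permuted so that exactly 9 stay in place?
Choose the 9 fixed points C(18,9) = 48620, derange the rest: !9 = Σ_{j=0}^{9} (-1)^j·9!/j! = 362880 - 362880 + 181440 - 60480 + 15120 - 3024 + 504 - 72 + 9 - 1 = 133496. Product = 48620 × 133496 = 6490575520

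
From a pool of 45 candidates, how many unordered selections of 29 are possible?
C(45,29) = 45!/(29!×16!) = 646626422970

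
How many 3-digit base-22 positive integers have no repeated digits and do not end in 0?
Last digit: 21 nonzero choices. First digit: 20 (nonzero, ≠last). Middle 1: P(20,1) = 20. Total = 8400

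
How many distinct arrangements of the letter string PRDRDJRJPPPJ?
12! / (3! × 4! × 3! × 2!) = 277200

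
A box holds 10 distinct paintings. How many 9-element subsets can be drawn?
C(10,9) = 10!/(9!×1!) = 10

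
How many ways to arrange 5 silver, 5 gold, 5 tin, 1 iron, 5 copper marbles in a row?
21! / (5! × 5! × 5! × 1! × 5!) = 246387645504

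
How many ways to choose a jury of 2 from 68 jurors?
C(68,2) = 68!/(2!×66!) = 2278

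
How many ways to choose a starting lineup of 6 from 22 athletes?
C(22,6) = 22!/(6!×16!) = 74613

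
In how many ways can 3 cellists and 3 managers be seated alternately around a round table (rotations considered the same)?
Fix one of the cellists: (3-1)! ways for the remaining cellists, × 3! ways for the managers = 2 × 6 = 12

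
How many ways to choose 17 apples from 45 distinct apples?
C(45,17) = 45!/(17!×28!) = 1103068603890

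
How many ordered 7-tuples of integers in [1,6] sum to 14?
Coefficient of x^14 in (x + x² + ... + x^6)^7. By inclusion-exclusion on dice exceeding 6: Σ_j (-1)^j C(7,j)·C(14-1-6j, 6) = C(7,0)·C(13,6) - C(7,1)·C(7,6) = 1·1716 - 7·7 = 1667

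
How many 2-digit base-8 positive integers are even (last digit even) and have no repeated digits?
Last∈{0,2,4,6}. Last=0: 7. Last nonzero: 3×6×P(6,0) = 18. Total = 25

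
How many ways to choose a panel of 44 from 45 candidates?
C(45,44) = 45!/(44!×1!) = 45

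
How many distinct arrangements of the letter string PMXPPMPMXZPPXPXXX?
17! / (7! × 6! × 1! × 3!) = 16336320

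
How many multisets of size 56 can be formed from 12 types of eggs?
C(56+12-1, 12-1) = C(67, 11) = 1285063345176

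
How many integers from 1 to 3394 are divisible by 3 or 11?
⌊3394/3⌋ + ⌊3394/11⌋ - ⌊3394/33⌋ = 1131 + 308 - 102 = 1337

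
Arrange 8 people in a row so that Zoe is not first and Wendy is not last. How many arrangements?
By inclusion-exclusion: 8! - 2×(8-1)! + (8-2)! = 40320 - 10080 + 720 = 30960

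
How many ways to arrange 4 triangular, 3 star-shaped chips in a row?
7! / (4! × 3!) = 35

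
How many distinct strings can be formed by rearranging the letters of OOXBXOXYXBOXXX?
14! / (4! × 2! × 1! × 7!) = 360360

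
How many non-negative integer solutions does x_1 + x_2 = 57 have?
C(57+2-1, 2-1) = C(58, 1) = 58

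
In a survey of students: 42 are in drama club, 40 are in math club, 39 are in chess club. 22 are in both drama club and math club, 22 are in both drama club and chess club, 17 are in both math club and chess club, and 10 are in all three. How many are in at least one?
|A∪B∪C| = 42+40+39-22-22-17+10 = 70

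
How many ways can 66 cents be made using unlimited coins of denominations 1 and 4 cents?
Coefficient of x^66 in 1/(1-x^1) · 1/(1-x^4). Use j coins of 4 for j = 0..⌊66/4⌋ = 16, the rest in 1s: 16 + 1 = 17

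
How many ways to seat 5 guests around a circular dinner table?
Circular: fix one position, arrange the rest. (5-1)! = 24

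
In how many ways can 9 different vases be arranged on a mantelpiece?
9! = 362880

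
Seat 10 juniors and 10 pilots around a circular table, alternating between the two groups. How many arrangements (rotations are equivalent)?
Fix one of the juniors: (10-1)! ways for the remaining juniors, × 10! ways for the pilots = 362880 × 3628800 = 1316818944000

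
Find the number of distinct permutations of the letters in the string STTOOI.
6! / (1! × 2! × 2! × 1!) = 180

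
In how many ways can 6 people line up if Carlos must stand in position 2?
Fix one position: (6-1)! = 120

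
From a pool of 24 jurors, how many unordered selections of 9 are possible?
C(24,9) = 24!/(9!×15!) = 1307504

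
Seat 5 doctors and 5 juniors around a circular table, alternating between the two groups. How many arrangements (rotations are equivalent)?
Fix one of the doctors: (5-1)! ways for the remaining doctors, × 5! ways for the juniors = 24 × 120 = 2880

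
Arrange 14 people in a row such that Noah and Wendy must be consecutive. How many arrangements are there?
Treat the 2 as one block: (14-2+1)! × 2! = 6227020800 × 2 = 12454041600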